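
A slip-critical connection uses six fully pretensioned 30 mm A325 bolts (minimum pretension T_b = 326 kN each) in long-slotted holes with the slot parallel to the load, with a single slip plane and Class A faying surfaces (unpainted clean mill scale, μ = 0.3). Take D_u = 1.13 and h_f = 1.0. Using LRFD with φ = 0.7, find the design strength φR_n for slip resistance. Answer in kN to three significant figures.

R_n = μ · D_u · h_f · T_b · n_s · n_b = 0.3 × 1.13 × 1.0 × 326 × 1 × 6 = 663.1 kN.
Design strength φR_n = 0.7 × 663.1 = 464 kN.

464 kN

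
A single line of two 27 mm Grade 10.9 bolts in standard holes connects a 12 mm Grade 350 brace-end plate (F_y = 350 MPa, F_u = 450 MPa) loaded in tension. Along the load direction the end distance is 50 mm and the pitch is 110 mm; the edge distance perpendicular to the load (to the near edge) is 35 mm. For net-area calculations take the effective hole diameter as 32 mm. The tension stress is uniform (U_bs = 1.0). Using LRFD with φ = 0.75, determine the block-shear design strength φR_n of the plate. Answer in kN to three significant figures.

Shear plane L_v = 50 + 1·110 = 160 mm; A_gv = 160 × 12 = 1920 mm².
A_nv = (160 − 1.5·32) × 12 = 1344 mm².
A_nt = (35 − 0.5·32) × 12 = 228 mm².
0.6 F_u A_nv = 362.9 kN; 0.6 F_y A_gv = 403.2 kN → shear rupture governs the shear term.
R_n = 362.9 + 1.0 × 450 × 228 / 1000 = 465.5 kN.
Design strength φR_n = 0.75 × 465.5 = 349 kN.

349 kN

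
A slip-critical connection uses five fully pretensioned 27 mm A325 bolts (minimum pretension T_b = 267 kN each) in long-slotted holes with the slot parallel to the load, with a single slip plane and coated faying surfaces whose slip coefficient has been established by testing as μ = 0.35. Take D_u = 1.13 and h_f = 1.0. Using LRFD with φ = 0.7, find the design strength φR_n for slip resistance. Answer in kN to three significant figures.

R_n = μ · D_u · h_f · T_b · n_s · n_b = 0.35 × 1.13 × 1.0 × 267 × 1 × 5 = 528 kN.
Design strength φR_n = 0.7 × 528 = 370 kN.

370 kN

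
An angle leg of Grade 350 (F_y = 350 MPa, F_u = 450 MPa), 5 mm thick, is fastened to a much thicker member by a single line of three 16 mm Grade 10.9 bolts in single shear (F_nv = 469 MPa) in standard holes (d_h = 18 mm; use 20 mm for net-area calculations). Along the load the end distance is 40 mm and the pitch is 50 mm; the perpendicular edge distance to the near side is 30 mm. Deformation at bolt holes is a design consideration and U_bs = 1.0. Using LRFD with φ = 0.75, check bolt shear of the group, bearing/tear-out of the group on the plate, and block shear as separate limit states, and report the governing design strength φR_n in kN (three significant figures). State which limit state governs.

Bolt shear: A_b = π·16²/4 = 201.1 mm²; R_n = 469 × 201.1 × 3 × 1 / 1000 = 282.9 kN → 0.75 × 282.9 = 212 kN.
Bearing: edge l_c = 31, r_n = 83.7 kN; interior l_c = 32, r_n = 86.4 kN; R_n = 83.7 + 2·86.4 = 256.5 kN → 192 kN.
Block shear: A_gv = 700, A_nv = 450, A_nt = 100 mm²; R_n = min(0.6F_uA_nv, 0.6F_yA_gv) + U_bs·F_u·A_nt = 166.5 kN → 125 kN.
Block shear governs: 125 kN.

125 kN (block shear governs)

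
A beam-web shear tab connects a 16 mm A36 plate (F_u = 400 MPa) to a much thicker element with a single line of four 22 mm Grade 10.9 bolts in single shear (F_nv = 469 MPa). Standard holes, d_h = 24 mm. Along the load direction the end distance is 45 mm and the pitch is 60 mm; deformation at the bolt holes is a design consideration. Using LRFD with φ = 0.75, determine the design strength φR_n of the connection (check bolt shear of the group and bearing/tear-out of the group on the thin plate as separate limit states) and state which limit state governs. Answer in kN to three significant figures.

535 kN (bolt shear governs)

Bolt shear: A_b = π·22²/4 = 380.1 mm²; R_n = 469 × 380.1 × 4 × 1 / 1000 = 713.1 kN → 0.75 × 713.1 = 535 kN.
Bearing (1.2 l_c t F_u ≤ 2.4 d t F_u): upper limit = 2.4·22·16·400 / 1000 = 337.9 kN.
  Edge l_c = 45 − 24/2 = 33 → r_n = 253.4 kN; interior l_c = 60 − 24 = 36 → r_n = 276.5 kN.
  R_n,bearing = 1·253.4 + 3·276.5 = 1083 kN → 0.75 × 1083 = 812 kN.
Bolt shear governs: 535 kN.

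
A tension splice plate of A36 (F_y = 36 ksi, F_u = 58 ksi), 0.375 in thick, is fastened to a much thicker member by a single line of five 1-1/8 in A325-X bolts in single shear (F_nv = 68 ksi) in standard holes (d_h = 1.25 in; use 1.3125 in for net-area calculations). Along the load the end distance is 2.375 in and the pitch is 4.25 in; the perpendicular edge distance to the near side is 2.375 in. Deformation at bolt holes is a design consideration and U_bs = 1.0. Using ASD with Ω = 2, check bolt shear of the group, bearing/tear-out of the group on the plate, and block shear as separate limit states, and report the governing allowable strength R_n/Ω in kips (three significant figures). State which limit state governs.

Bolt shear: A_b = π·1.125²/4 = 0.994 in²; R_n = 68 × 0.994 × 5 × 1 = 338 kips → 338 / 2 = 169 kips.
Bearing: edge l_c = 1.75, r_n = 45.68 kips; interior l_c = 3, r_n = 58.72 kips; R_n = 45.68 + 4·58.72 = 280.6 kips → 140 kips.
Block shear: A_gv = 7.266, A_nv = 5.051, A_nt = 0.6445 in²; R_n = min(0.6F_uA_nv, 0.6F_yA_gv) + U_bs·F_u·A_nt = 194.3 kips → 97.2 kips.
Block shear governs: 97.2 kips.

97.2 kips (block shear governs)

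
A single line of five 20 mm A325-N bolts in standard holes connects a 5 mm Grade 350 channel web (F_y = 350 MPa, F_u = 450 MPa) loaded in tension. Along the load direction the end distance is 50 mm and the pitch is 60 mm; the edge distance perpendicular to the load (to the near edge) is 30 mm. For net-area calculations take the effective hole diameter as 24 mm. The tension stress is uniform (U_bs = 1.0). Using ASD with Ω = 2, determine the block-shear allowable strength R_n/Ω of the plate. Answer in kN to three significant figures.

143 kN

Shear plane L_v = 50 + 4·60 = 290 mm; A_gv = 290 × 5 = 1450 mm².
A_nv = (290 − 4.5·24) × 5 = 910 mm².
A_nt = (30 − 0.5·24) × 5 = 90 mm².
0.6 F_u A_nv = 245.7 kN; 0.6 F_y A_gv = 304.5 kN → shear rupture governs the shear term.
R_n = 245.7 + 1.0 × 450 × 90 / 1000 = 286.2 kN.
Allowable strength R_n/Ω = 286.2 / 2 = 143 kN.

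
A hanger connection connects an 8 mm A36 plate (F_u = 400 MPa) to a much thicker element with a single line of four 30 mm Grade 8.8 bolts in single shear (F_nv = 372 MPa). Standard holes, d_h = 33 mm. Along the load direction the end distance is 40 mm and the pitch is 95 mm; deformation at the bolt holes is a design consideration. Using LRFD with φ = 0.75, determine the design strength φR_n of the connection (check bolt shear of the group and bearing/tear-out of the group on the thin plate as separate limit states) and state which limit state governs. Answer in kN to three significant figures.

586 kN (bearing governs)

Bolt shear: A_b = π·30²/4 = 706.9 mm²; R_n = 372 × 706.9 × 4 × 1 / 1000 = 1052 kN → 0.75 × 1052 = 789 kN.
Bearing (1.2 l_c t F_u ≤ 2.4 d t F_u): upper limit = 2.4·30·8·400 / 1000 = 230.4 kN.
  Edge l_c = 40 − 33/2 = 23.5 → r_n = 90.24 kN; interior l_c = 95 − 33 = 62 → r_n = 230.4 kN.
  R_n,bearing = 1·90.24 + 3·230.4 = 781.4 kN → 0.75 × 781.4 = 586 kN.
Bearing governs: 586 kN.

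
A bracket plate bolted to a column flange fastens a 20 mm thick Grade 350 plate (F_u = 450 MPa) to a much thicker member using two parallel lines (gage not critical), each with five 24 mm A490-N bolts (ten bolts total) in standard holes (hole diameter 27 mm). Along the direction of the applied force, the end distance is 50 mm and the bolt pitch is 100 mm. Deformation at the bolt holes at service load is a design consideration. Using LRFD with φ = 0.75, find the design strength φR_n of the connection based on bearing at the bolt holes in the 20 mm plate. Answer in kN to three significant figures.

3700 kN

Per bolt r_n = 1.2 l_c t F_u ≤ 2.4 d t F_u; upper limit = 2.4 × 24 × 20 × 450 / 1000 = 518.4 kN.
Edge bolt: l_c = 50 − 27/2 = 36.5 mm → 1.2 × 36.5 × 20 × 450 / 1000 = 394.2 → r_n = 394.2 kN.
Interior bolts: l_c = 100 − 27 = 73 mm → 1.2 × 73 × 20 × 450 / 1000 = 788.4 → r_n = 518.4 kN.
R_n = 2 × 394.2 + 8 × 518.4 = 4936 kN.
Design strength φR_n = 0.75 × 4936 = 3700 kN.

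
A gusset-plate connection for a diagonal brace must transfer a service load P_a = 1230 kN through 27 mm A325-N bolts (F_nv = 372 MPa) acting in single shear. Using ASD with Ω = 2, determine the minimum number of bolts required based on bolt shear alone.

A_b = π·27²/4 = 572.6 mm².
Per-bolt allowable strength R_n/Ω = 372 × 572.6 × 1 / 1000 / 2 = 106.5 kN.
n ≥ 1230 / 106.5 = 11.55 → use 12 bolts.

12 bolts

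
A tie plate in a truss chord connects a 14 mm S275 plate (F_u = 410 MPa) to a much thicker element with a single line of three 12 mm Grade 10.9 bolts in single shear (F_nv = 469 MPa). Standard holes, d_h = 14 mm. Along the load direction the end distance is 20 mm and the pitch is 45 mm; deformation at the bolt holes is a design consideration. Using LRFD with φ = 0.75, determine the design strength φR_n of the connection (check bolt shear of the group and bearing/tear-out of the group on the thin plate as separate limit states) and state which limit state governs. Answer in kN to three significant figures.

119 kN (bolt shear governs)

Bolt shear: A_b = π·12²/4 = 113.1 mm²; R_n = 469 × 113.1 × 3 × 1 / 1000 = 159.1 kN → 0.75 × 159.1 = 119 kN.
Bearing (1.2 l_c t F_u ≤ 2.4 d t F_u): upper limit = 2.4·12·14·410 / 1000 = 165.3 kN.
  Edge l_c = 20 − 14/2 = 13 → r_n = 89.54 kN; interior l_c = 45 − 14 = 31 → r_n = 165.3 kN.
  R_n,bearing = 1·89.54 + 2·165.3 = 420.2 kN → 0.75 × 420.2 = 315 kN.
Bolt shear governs: 119 kN.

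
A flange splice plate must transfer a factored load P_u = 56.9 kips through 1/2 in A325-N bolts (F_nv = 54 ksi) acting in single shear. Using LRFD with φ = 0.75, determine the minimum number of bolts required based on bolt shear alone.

8 bolts

A_b = π·0.5²/4 = 0.1963 in².
Per-bolt design strength φR_n = 0.75 × 54 × 0.1963 × 1 = 7.952 kips.
n ≥ 56.9 / 7.952 = 7.155 → use 8 bolts.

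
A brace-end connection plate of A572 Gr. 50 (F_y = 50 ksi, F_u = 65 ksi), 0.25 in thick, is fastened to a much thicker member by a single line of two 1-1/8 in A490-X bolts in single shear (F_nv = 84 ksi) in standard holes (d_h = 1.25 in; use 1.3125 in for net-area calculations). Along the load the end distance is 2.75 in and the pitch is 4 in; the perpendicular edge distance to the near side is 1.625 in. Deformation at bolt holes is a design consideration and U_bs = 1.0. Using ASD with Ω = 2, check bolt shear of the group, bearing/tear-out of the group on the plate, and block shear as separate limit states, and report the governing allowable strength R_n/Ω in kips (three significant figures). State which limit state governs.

31.2 kips (block shear governs)

Bolt shear: A_b = π·1.125²/4 = 0.994 in²; R_n = 84 × 0.994 × 2 × 1 = 167 kips → 167 / 2 = 83.5 kips.
Bearing: edge l_c = 2.125, r_n = 41.44 kips; interior l_c = 2.75, r_n = 43.87 kips; R_n = 41.44 + 1·43.87 = 85.31 kips → 42.7 kips.
Block shear: A_gv = 1.688, A_nv = 1.195, A_nt = 0.2422 in²; R_n = min(0.6F_uA_nv, 0.6F_yA_gv) + U_bs·F_u·A_nt = 62.36 kips → 31.2 kips.
Block shear governs: 31.2 kips.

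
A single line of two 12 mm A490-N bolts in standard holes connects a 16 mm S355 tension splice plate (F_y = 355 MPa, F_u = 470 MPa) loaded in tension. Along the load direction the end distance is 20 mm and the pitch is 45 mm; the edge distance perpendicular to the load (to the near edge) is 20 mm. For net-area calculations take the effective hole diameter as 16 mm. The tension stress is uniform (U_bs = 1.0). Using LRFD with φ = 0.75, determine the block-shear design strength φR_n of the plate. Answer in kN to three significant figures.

Shear plane L_v = 20 + 1·45 = 65 mm; A_gv = 65 × 16 = 1040 mm².
A_nv = (65 − 1.5·16) × 16 = 656 mm².
A_nt = (20 − 0.5·16) × 16 = 192 mm².
0.6 F_u A_nv = 185 kN; 0.6 F_y A_gv = 221.5 kN → shear rupture governs the shear term.
R_n = 185 + 1.0 × 470 × 192 / 1000 = 275.2 kN.
Design strength φR_n = 0.75 × 275.2 = 206 kN.

206 kN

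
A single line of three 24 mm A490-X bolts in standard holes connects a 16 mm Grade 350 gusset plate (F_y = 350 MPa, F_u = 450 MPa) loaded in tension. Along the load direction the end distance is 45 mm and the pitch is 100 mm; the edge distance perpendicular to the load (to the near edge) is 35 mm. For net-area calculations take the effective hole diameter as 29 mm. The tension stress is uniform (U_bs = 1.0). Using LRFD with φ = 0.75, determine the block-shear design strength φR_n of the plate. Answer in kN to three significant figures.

Shear plane L_v = 45 + 2·100 = 245 mm; A_gv = 245 × 16 = 3920 mm².
A_nv = (245 − 2.5·29) × 16 = 2760 mm².
A_nt = (35 − 0.5·29) × 16 = 328 mm².
0.6 F_u A_nv = 745.2 kN; 0.6 F_y A_gv = 823.2 kN → shear rupture governs the shear term.
R_n = 745.2 + 1.0 × 450 × 328 / 1000 = 892.8 kN.
Design strength φR_n = 0.75 × 892.8 = 670 kN.

670 kN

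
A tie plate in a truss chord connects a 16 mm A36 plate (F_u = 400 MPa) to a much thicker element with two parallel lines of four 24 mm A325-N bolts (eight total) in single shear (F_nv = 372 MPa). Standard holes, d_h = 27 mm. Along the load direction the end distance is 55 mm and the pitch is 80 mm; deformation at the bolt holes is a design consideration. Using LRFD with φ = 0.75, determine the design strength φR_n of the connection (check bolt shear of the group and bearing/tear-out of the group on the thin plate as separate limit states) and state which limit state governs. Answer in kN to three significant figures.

Bolt shear: A_b = π·24²/4 = 452.4 mm²; R_n = 372 × 452.4 × 8 × 1 / 1000 = 1346 kN → 0.75 × 1346 = 1010 kN.
Bearing (1.2 l_c t F_u ≤ 2.4 d t F_u): upper limit = 2.4·24·16·400 / 1000 = 368.6 kN.
  Edge l_c = 55 − 27/2 = 41.5 → r_n = 318.7 kN; interior l_c = 80 − 27 = 53 → r_n = 368.6 kN.
  R_n,bearing = 2·318.7 + 6·368.6 = 2849 kN → 0.75 × 2849 = 2140 kN.
Bolt shear governs: 1010 kN.

1010 kN (bolt shear governs)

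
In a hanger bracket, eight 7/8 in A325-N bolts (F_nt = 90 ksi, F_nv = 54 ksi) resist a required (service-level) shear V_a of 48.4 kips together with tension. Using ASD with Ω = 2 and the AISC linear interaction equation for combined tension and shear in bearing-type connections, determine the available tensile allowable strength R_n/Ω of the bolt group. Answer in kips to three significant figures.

201 kips

A_b = π·0.875²/4 = 0.6013 in²; f_rv = 48.4 / (8 × 0.6013) = 10.06 ksi.
F'_nt = 1.3 F_nt − (Ω F_nt / F_nv) f_rv = 1.3·90 − (2·90/54)·10.06 = 83.46 ksi, capped at F_nt → F'_nt = 83.46 ksi.
R_n = F'_nt · A_b · n = 83.46 × 0.6013 × 8 = 401.5 kips.
Allowable strength R_n/Ω = 401.5 / 2 = 201 kips.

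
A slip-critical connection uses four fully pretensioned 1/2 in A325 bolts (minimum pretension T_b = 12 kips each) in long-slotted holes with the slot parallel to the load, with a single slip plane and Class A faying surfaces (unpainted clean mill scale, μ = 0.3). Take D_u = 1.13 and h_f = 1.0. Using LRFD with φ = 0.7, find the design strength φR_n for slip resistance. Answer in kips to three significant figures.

R_n = μ · D_u · h_f · T_b · n_s · n_b = 0.3 × 1.13 × 1.0 × 12 × 1 × 4 = 16.27 kips.
Design strength φR_n = 0.7 × 16.27 = 11.4 kips.

11.4 kips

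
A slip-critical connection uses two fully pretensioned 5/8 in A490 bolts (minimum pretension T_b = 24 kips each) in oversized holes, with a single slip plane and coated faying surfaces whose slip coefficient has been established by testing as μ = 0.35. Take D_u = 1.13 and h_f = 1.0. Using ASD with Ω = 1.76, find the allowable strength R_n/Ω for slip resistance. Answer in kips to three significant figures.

10.8 kips

R_n = μ · D_u · h_f · T_b · n_s · n_b = 0.35 × 1.13 × 1.0 × 24 × 1 × 2 = 18.98 kips.
Allowable strength R_n/Ω = 18.98 / 1.76 = 10.8 kips.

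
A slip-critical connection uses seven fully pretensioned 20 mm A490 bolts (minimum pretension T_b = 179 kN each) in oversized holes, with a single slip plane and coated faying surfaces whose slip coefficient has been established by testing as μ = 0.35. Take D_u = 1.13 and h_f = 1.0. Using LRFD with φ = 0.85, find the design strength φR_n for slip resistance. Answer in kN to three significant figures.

421 kN

R_n = μ · D_u · h_f · T_b · n_s · n_b = 0.35 × 1.13 × 1.0 × 179 × 1 × 7 = 495.6 kN.
Design strength φR_n = 0.85 × 495.6 = 421 kN.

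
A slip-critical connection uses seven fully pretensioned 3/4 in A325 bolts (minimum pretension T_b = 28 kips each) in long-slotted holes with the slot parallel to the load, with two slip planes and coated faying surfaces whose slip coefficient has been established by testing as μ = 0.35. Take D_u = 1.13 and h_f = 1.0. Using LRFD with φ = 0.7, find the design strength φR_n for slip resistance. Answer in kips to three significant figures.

R_n = μ · D_u · h_f · T_b · n_s · n_b = 0.35 × 1.13 × 1.0 × 28 × 2 × 7 = 155 kips.
Design strength φR_n = 0.7 × 155 = 109 kips.

109 kips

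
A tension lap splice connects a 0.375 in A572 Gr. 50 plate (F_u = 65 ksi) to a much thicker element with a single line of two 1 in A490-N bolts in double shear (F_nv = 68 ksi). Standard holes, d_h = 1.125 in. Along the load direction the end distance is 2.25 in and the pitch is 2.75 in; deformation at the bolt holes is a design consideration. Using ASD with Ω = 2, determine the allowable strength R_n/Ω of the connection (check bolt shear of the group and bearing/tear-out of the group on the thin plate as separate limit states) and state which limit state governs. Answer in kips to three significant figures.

48.4 kips (bearing governs)

Bolt shear: A_b = π·1²/4 = 0.7854 in²; R_n = 68 × 0.7854 × 2 × 2 = 213.6 kips → 213.6 / 2 = 107 kips.
Bearing (1.2 l_c t F_u ≤ 2.4 d t F_u): upper limit = 2.4·1·0.375·65 = 58.5 kips.
  Edge l_c = 2.25 − 1.125/2 = 1.688 → r_n = 49.36 kips; interior l_c = 2.75 − 1.125 = 1.625 → r_n = 47.53 kips.
  R_n,bearing = 1·49.36 + 1·47.53 = 96.89 kips → 96.89 / 2 = 48.4 kips.
Bearing governs: 48.4 kips.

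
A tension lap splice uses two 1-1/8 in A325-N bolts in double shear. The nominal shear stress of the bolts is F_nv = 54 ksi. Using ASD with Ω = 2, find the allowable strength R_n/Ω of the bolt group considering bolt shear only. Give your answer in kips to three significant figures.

A_b = π × 1.125² / 4 = 0.994 in².
R_n = F_nv · A_b · n · n_s = 54 × 0.994 × 2 × 2 = 214.7 kips.
Allowable strength R_n/Ω = 214.7 / 2 = 107 kips.

107 kips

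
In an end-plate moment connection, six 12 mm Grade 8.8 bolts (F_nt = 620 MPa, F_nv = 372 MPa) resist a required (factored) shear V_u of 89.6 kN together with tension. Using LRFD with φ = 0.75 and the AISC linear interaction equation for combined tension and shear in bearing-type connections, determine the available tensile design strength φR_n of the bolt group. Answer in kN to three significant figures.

A_b = π·12²/4 = 113.1 mm²; f_rv = 89.6 × 1000 / (6 × 113.1) = 132 MPa.
F'_nt = 1.3 F_nt − (F_nt / φF_nv) f_rv = 1.3·620 − (620/(0.75·372))·132 = 512.6 MPa, capped at F_nt → F'_nt = 512.6 MPa.
R_n = F'_nt · A_b · n = 512.6 × 113.1 × 6 / 1000 = 347.8 kN.
Design strength φR_n = 0.75 × 347.8 = 261 kN.

261 kN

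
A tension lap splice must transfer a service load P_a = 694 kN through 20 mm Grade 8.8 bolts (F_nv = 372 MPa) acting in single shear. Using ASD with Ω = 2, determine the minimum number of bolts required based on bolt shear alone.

12 bolts

A_b = π·20²/4 = 314.2 mm².
Per-bolt allowable strength R_n/Ω = 372 × 314.2 × 1 / 1000 / 2 = 58.43 kN.
n ≥ 694 / 58.43 = 11.88 → use 12 bolts.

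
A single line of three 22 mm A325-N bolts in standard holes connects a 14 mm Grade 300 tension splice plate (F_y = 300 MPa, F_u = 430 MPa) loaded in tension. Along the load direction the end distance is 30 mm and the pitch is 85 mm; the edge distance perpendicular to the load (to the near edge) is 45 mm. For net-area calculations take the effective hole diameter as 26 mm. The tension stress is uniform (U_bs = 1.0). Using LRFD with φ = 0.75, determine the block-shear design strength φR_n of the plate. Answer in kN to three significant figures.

Shear plane L_v = 30 + 2·85 = 200 mm; A_gv = 200 × 14 = 2800 mm².
A_nv = (200 − 2.5·26) × 14 = 1890 mm².
A_nt = (45 − 0.5·26) × 14 = 448 mm².
0.6 F_u A_nv = 487.6 kN; 0.6 F_y A_gv = 504 kN → shear rupture governs the shear term.
R_n = 487.6 + 1.0 × 430 × 448 / 1000 = 680.3 kN.
Design strength φR_n = 0.75 × 680.3 = 510 kN.

510 kN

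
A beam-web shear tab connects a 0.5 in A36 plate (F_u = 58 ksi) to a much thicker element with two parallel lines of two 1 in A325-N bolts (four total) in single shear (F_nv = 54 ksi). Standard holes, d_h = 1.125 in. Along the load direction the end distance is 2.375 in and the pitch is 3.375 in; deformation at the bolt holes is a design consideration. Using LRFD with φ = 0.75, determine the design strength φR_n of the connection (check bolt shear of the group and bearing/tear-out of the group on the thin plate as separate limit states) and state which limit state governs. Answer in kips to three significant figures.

127 kips (bolt shear governs)

Bolt shear: A_b = π·1²/4 = 0.7854 in²; R_n = 54 × 0.7854 × 4 × 1 = 169.6 kips → 0.75 × 169.6 = 127 kips.
Bearing (1.2 l_c t F_u ≤ 2.4 d t F_u): upper limit = 2.4·1·0.5·58 = 69.6 kips.
  Edge l_c = 2.375 − 1.125/2 = 1.812 → r_n = 63.07 kips; interior l_c = 3.375 − 1.125 = 2.25 → r_n = 69.6 kips.
  R_n,bearing = 2·63.07 + 2·69.6 = 265.3 kips → 0.75 × 265.3 = 199 kips.
Bolt shear governs: 127 kips.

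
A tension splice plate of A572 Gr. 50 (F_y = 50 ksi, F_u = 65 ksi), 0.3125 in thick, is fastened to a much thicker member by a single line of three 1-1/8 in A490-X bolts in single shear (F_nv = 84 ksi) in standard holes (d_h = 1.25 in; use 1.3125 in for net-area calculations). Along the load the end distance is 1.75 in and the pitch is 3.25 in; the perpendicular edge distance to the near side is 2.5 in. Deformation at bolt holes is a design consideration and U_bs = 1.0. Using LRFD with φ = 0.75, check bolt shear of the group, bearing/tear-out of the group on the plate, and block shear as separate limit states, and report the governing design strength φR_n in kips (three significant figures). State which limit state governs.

73.5 kips (block shear governs)

Bolt shear: A_b = π·1.125²/4 = 0.994 in²; R_n = 84 × 0.994 × 3 × 1 = 250.5 kips → 0.75 × 250.5 = 188 kips.
Bearing: edge l_c = 1.125, r_n = 27.42 kips; interior l_c = 2, r_n = 48.75 kips; R_n = 27.42 + 2·48.75 = 124.9 kips → 93.7 kips.
Block shear: A_gv = 2.578, A_nv = 1.553, A_nt = 0.5762 in²; R_n = min(0.6F_uA_nv, 0.6F_yA_gv) + U_bs·F_u·A_nt = 98.01 kips → 73.5 kips.
Block shear governs: 73.5 kips.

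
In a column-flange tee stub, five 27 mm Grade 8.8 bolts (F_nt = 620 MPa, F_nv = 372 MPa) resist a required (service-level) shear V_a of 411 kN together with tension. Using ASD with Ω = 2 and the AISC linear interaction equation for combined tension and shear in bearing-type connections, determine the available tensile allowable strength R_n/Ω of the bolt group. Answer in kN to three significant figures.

469 kN

A_b = π·27²/4 = 572.6 mm²; f_rv = 411 × 1000 / (5 × 572.6) = 143.6 MPa.
F'_nt = 1.3 F_nt − (Ω F_nt / F_nv) f_rv = 1.3·620 − (2·620/372)·143.6 = 327.4 MPa, capped at F_nt → F'_nt = 327.4 MPa.
R_n = F'_nt · A_b · n = 327.4 × 572.6 × 5 / 1000 = 937.4 kN.
Allowable strength R_n/Ω = 937.4 / 2 = 469 kN.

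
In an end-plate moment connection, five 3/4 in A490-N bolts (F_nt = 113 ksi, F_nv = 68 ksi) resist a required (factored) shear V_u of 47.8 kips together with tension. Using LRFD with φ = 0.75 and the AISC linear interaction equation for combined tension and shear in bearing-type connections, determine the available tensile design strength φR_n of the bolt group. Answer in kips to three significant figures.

A_b = π·0.75²/4 = 0.4418 in²; f_rv = 47.8 / (5 × 0.4418) = 21.64 ksi.
F'_nt = 1.3 F_nt − (F_nt / φF_nv) f_rv = 1.3·113 − (113/(0.75·68))·21.64 = 98.95 ksi, capped at F_nt → F'_nt = 98.95 ksi.
R_n = F'_nt · A_b · n = 98.95 × 0.4418 × 5 = 218.6 kips.
Design strength φR_n = 0.75 × 218.6 = 164 kips.

164 kips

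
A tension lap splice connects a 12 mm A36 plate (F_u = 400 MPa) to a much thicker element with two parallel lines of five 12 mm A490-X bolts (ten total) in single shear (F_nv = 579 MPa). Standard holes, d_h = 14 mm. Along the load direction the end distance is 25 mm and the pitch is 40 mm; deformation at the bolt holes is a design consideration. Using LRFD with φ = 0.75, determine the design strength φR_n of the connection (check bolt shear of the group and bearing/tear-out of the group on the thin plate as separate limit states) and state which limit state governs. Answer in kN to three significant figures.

491 kN (bolt shear governs)

Bolt shear: A_b = π·12²/4 = 113.1 mm²; R_n = 579 × 113.1 × 10 × 1 / 1000 = 654.8 kN → 0.75 × 654.8 = 491 kN.
Bearing (1.2 l_c t F_u ≤ 2.4 d t F_u): upper limit = 2.4·12·12·400 / 1000 = 138.2 kN.
  Edge l_c = 25 − 14/2 = 18 → r_n = 103.7 kN; interior l_c = 40 − 14 = 26 → r_n = 138.2 kN.
  R_n,bearing = 2·103.7 + 8·138.2 = 1313 kN → 0.75 × 1313 = 985 kN.
Bolt shear governs: 491 kN.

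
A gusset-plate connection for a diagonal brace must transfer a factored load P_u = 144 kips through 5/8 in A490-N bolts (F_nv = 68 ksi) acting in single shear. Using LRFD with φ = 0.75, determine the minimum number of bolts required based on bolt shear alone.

A_b = π·0.625²/4 = 0.3068 in².
Per-bolt design strength φR_n = 0.75 × 68 × 0.3068 × 1 = 15.65 kips.
n ≥ 144 / 15.65 = 9.203 → use 10 bolts.

10 bolts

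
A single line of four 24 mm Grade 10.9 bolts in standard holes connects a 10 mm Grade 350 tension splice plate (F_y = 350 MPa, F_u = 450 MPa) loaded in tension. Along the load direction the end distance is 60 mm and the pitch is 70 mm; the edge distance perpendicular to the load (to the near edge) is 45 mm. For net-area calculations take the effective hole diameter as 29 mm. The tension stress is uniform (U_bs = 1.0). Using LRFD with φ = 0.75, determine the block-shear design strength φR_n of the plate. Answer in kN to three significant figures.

Shear plane L_v = 60 + 3·70 = 270 mm; A_gv = 270 × 10 = 2700 mm².
A_nv = (270 − 3.5·29) × 10 = 1685 mm².
A_nt = (45 − 0.5·29) × 10 = 305 mm².
0.6 F_u A_nv = 454.9 kN; 0.6 F_y A_gv = 567 kN → shear rupture governs the shear term.
R_n = 454.9 + 1.0 × 450 × 305 / 1000 = 592.2 kN.
Design strength φR_n = 0.75 × 592.2 = 444 kN.

444 kN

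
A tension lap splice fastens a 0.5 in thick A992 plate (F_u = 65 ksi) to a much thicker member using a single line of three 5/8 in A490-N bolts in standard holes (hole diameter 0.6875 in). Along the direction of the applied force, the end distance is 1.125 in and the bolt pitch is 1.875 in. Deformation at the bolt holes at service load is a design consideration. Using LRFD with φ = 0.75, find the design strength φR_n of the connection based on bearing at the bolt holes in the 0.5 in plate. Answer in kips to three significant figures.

Per bolt r_n = 1.2 l_c t F_u ≤ 2.4 d t F_u; upper limit = 2.4 × 0.625 × 0.5 × 65 = 48.75 kips.
Edge bolt: l_c = 1.125 − 0.6875/2 = 0.7812 in → 1.2 × 0.7812 × 0.5 × 65 = 30.47 → r_n = 30.47 kips.
Interior bolts: l_c = 1.875 − 0.6875 = 1.188 in → 1.2 × 1.188 × 0.5 × 65 = 46.31 → r_n = 46.31 kips.
R_n = 1 × 30.47 + 2 × 46.31 = 123.1 kips.
Design strength φR_n = 0.75 × 123.1 = 92.3 kips.

92.3 kips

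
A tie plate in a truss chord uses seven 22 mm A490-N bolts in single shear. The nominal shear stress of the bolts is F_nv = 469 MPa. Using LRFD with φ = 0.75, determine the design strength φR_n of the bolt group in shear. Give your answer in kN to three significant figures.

936 kN

A_b = π × 22² / 4 = 380.1 mm².
R_n = F_nv · A_b · n · n_s = 469 × 380.1 × 7 × 1 / 1000 = 1248 kN.
Design strength φR_n = 0.75 × 1248 = 936 kN.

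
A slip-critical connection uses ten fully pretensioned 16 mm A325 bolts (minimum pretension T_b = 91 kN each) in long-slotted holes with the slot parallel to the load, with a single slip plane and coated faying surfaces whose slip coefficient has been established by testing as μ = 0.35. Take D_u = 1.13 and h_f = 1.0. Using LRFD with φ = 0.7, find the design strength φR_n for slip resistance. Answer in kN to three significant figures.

R_n = μ · D_u · h_f · T_b · n_s · n_b = 0.35 × 1.13 × 1.0 × 91 × 1 × 10 = 359.9 kN.
Design strength φR_n = 0.7 × 359.9 = 252 kN.

252 kN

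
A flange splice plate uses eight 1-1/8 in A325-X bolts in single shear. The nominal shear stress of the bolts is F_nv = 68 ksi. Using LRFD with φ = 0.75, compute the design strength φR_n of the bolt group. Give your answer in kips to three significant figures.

406 kips

A_b = π × 1.125² / 4 = 0.994 in².
R_n = F_nv · A_b · n · n_s = 68 × 0.994 × 8 × 1 = 540.7 kips.
Design strength φR_n = 0.75 × 540.7 = 406 kips.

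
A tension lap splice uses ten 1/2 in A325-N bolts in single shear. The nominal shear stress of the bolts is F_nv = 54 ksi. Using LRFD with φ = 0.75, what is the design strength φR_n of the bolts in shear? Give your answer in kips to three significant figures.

79.5 kips

A_b = π × 0.5² / 4 = 0.1963 in².
R_n = F_nv · A_b · n · n_s = 54 × 0.1963 × 10 × 1 = 106 kips.
Design strength φR_n = 0.75 × 106 = 79.5 kips.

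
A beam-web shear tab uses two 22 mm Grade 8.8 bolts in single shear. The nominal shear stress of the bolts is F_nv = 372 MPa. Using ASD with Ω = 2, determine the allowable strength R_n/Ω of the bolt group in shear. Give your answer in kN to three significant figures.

141 kN

A_b = π × 22² / 4 = 380.1 mm².
R_n = F_nv · A_b · n · n_s = 372 × 380.1 × 2 × 1 / 1000 = 282.8 kN.
Allowable strength R_n/Ω = 282.8 / 2 = 141 kN.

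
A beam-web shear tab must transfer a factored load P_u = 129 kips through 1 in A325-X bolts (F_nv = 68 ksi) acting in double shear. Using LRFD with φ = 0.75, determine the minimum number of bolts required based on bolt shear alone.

2 bolts

A_b = π·1²/4 = 0.7854 in².
Per-bolt design strength φR_n = 0.75 × 68 × 0.7854 × 2 = 80.11 kips.
n ≥ 129 / 80.11 = 1.61 → use 2 bolts.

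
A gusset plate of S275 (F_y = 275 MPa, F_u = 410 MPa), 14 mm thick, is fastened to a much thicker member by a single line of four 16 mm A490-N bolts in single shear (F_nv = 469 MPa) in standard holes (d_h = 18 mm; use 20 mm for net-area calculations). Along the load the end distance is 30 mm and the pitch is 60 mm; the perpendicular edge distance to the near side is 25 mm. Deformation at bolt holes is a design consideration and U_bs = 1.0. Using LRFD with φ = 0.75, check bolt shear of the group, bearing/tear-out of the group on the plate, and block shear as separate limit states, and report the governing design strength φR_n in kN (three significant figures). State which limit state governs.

283 kN (bolt shear governs)

Bolt shear: A_b = π·16²/4 = 201.1 mm²; R_n = 469 × 201.1 × 4 × 1 / 1000 = 377.2 kN → 0.75 × 377.2 = 283 kN.
Bearing: edge l_c = 21, r_n = 144.6 kN; interior l_c = 42, r_n = 220.4 kN; R_n = 144.6 + 3·220.4 = 805.9 kN → 604 kN.
Block shear: A_gv = 2940, A_nv = 1960, A_nt = 210 mm²; R_n = min(0.6F_uA_nv, 0.6F_yA_gv) + U_bs·F_u·A_nt = 568.3 kN → 426 kN.
Bolt shear governs: 283 kN.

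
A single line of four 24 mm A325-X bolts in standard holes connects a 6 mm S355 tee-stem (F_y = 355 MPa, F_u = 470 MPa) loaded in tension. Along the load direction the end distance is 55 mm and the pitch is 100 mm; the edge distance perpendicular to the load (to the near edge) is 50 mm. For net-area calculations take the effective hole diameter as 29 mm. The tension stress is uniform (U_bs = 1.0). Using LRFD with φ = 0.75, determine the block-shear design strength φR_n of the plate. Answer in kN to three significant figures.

Shear plane L_v = 55 + 3·100 = 355 mm; A_gv = 355 × 6 = 2130 mm².
A_nv = (355 − 3.5·29) × 6 = 1521 mm².
A_nt = (50 − 0.5·29) × 6 = 213 mm².
0.6 F_u A_nv = 428.9 kN; 0.6 F_y A_gv = 453.7 kN → shear rupture governs the shear term.
R_n = 428.9 + 1.0 × 470 × 213 / 1000 = 529 kN.
Design strength φR_n = 0.75 × 529 = 397 kN.

397 kN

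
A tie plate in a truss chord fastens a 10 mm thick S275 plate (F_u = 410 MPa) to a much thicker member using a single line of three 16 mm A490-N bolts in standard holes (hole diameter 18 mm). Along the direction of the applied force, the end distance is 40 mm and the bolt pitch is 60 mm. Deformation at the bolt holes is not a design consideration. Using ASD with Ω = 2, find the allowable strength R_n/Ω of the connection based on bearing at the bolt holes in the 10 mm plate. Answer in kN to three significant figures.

292 kN

Per bolt r_n = 1.5 l_c t F_u ≤ 3.0 d t F_u; upper limit = 3.0 × 16 × 10 × 410 / 1000 = 196.8 kN.
Edge bolt: l_c = 40 − 18/2 = 31 mm → 1.5 × 31 × 10 × 410 / 1000 = 190.7 → r_n = 190.7 kN.
Interior bolts: l_c = 60 − 18 = 42 mm → 1.5 × 42 × 10 × 410 / 1000 = 258.3 → r_n = 196.8 kN.
R_n = 1 × 190.7 + 2 × 196.8 = 584.2 kN.
Allowable strength R_n/Ω = 584.2 / 2 = 292 kN.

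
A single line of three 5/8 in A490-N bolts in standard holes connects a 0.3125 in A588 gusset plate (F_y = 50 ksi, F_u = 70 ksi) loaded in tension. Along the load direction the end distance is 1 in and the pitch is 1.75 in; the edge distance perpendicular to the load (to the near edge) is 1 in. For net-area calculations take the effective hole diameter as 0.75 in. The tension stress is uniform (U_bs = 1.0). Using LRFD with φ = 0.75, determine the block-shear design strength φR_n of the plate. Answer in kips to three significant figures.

36.1 kips

Shear plane L_v = 1 + 2·1.75 = 4.5 in; A_gv = 4.5 × 0.3125 = 1.406 in².
A_nv = (4.5 − 2.5·0.75) × 0.3125 = 0.8203 in².
A_nt = (1 − 0.5·0.75) × 0.3125 = 0.1953 in².
0.6 F_u A_nv = 34.45 kips; 0.6 F_y A_gv = 42.19 kips → shear rupture governs the shear term.
R_n = 34.45 + 1.0 × 70 × 0.1953 = 48.12 kips.
Design strength φR_n = 0.75 × 48.12 = 36.1 kips.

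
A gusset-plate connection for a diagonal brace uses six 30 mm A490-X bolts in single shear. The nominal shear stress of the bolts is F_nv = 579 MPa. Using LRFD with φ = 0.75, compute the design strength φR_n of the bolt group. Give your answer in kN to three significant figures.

A_b = π × 30² / 4 = 706.9 mm².
R_n = F_nv · A_b · n · n_s = 579 × 706.9 × 6 × 1 / 1000 = 2456 kN.
Design strength φR_n = 0.75 × 2456 = 1840 kN.

1840 kN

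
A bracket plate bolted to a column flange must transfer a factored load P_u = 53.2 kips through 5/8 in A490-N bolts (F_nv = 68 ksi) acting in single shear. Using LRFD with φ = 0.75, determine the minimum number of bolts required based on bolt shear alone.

A_b = π·0.625²/4 = 0.3068 in².
Per-bolt design strength φR_n = 0.75 × 68 × 0.3068 × 1 = 15.65 kips.
n ≥ 53.2 / 15.65 = 3.4 → use 4 bolts.

4 bolts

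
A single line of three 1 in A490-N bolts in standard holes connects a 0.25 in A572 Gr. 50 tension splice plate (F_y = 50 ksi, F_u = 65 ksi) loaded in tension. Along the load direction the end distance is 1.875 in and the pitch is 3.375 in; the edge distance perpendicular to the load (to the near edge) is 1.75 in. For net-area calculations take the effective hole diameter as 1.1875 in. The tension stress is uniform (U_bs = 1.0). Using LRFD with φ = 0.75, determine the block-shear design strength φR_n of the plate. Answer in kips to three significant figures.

Shear plane L_v = 1.875 + 2·3.375 = 8.625 in; A_gv = 8.625 × 0.25 = 2.156 in².
A_nv = (8.625 − 2.5·1.1875) × 0.25 = 1.414 in².
A_nt = (1.75 − 0.5·1.1875) × 0.25 = 0.2891 in².
0.6 F_u A_nv = 55.15 kips; 0.6 F_y A_gv = 64.69 kips → shear rupture governs the shear term.
R_n = 55.15 + 1.0 × 65 × 0.2891 = 73.94 kips.
Design strength φR_n = 0.75 × 73.94 = 55.5 kips.

55.5 kips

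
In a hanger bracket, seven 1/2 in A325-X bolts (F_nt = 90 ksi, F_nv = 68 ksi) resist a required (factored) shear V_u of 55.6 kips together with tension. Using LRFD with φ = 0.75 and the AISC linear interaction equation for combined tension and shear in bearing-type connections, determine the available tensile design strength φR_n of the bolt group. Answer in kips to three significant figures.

A_b = π·0.5²/4 = 0.1963 in²; f_rv = 55.6 / (7 × 0.1963) = 40.45 ksi.
F'_nt = 1.3 F_nt − (F_nt / φF_nv) f_rv = 1.3·90 − (90/(0.75·68))·40.45 = 45.61 ksi, capped at F_nt → F'_nt = 45.61 ksi.
R_n = F'_nt · A_b · n = 45.61 × 0.1963 × 7 = 62.69 kips.
Design strength φR_n = 0.75 × 62.69 = 47 kips.

47 kips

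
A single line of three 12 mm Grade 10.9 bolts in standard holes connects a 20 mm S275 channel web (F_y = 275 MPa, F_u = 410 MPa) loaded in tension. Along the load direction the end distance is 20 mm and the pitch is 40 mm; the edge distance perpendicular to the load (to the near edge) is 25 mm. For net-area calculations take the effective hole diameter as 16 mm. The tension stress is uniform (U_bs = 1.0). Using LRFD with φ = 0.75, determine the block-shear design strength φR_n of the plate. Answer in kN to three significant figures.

326 kN

Shear plane L_v = 20 + 2·40 = 100 mm; A_gv = 100 × 20 = 2000 mm².
A_nv = (100 − 2.5·16) × 20 = 1200 mm².
A_nt = (25 − 0.5·16) × 20 = 340 mm².
0.6 F_u A_nv = 295.2 kN; 0.6 F_y A_gv = 330 kN → shear rupture governs the shear term.
R_n = 295.2 + 1.0 × 410 × 340 / 1000 = 434.6 kN.
Design strength φR_n = 0.75 × 434.6 = 326 kN.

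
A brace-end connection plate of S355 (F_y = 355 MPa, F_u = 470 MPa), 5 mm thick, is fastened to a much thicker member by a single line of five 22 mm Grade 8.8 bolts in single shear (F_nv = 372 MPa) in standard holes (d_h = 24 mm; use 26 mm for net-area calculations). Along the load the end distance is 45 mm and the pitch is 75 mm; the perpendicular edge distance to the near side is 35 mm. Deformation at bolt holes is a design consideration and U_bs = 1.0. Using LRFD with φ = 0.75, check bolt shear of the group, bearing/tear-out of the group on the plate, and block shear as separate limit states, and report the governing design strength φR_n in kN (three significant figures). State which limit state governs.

280 kN (block shear governs)

Bolt shear: A_b = π·22²/4 = 380.1 mm²; R_n = 372 × 380.1 × 5 × 1 / 1000 = 707 kN → 0.75 × 707 = 530 kN.
Bearing: edge l_c = 33, r_n = 93.06 kN; interior l_c = 51, r_n = 124.1 kN; R_n = 93.06 + 4·124.1 = 589.4 kN → 442 kN.
Block shear: A_gv = 1725, A_nv = 1140, A_nt = 110 mm²; R_n = min(0.6F_uA_nv, 0.6F_yA_gv) + U_bs·F_u·A_nt = 373.2 kN → 280 kN.
Block shear governs: 280 kN.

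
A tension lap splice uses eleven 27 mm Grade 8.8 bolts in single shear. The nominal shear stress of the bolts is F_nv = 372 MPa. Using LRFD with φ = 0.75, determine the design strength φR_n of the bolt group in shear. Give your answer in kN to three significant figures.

1760 kN

A_b = π × 27² / 4 = 572.6 mm².
R_n = F_nv · A_b · n · n_s = 372 × 572.6 × 11 × 1 / 1000 = 2343 kN.
Design strength φR_n = 0.75 × 2343 = 1760 kN.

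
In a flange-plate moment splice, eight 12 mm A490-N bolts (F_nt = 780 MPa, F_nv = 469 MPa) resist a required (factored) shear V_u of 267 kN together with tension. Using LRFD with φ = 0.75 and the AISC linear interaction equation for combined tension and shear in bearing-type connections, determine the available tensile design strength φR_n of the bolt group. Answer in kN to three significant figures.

244 kN

A_b = π·12²/4 = 113.1 mm²; f_rv = 267 × 1000 / (8 × 113.1) = 295.1 MPa.
F'_nt = 1.3 F_nt − (F_nt / φF_nv) f_rv = 1.3·780 − (780/(0.75·469))·295.1 = 359.6 MPa, capped at F_nt → F'_nt = 359.6 MPa.
R_n = F'_nt · A_b · n = 359.6 × 113.1 × 8 / 1000 = 325.4 kN.
Design strength φR_n = 0.75 × 325.4 = 244 kN.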